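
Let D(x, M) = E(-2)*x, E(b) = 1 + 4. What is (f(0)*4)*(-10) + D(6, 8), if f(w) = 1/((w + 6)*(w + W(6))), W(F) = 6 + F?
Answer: 265/9 ≈ 29.444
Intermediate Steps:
E(b) = 5
D(x, M) = 5*x
f(w) = 1/((6 + w)*(12 + w)) (f(w) = 1/((w + 6)*(w + (6 + 6))) = 1/((6 + w)*(w + 12)) = 1/((6 + w)*(12 + w)))
(f(0)*4)*(-10) + D(6, 8) = (4/(72 + 0² + 18*0))*(-10) + 5*6 = (4/(72 + 0 + 0))*(-10) + 30 = (4/72)*(-10) + 30 = ((1/72)*4)*(-10) + 30 = (1/18)*(-10) + 30 = -5/9 + 30 = 265/9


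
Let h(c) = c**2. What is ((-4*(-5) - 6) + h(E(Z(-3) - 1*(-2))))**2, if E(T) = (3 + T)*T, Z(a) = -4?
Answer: 324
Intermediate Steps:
E(T) = T*(3 + T)
((-4*(-5) - 6) + h(E(Z(-3) - 1*(-2))))**2 = ((-4*(-5) - 6) + ((-4 - 1*(-2))*(3 + (-4 - 1*(-2))))**2)**2 = ((20 - 6) + ((-4 + 2)*(3 + (-4 + 2)))**2)**2 = (14 + (-2*(3 - 2))**2)**2 = (14 + (-2*1)**2)**2 = (14 + (-2)**2)**2 = (14 + 4)**2 = 18**2 = 324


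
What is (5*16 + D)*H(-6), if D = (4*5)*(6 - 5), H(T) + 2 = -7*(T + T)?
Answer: 8200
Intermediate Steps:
H(T) = -2 - 14*T (H(T) = -2 - 7*(T + T) = -2 - 14*T)
D = 20 (D = 20*1 = 20)
(5*16 + D)*H(-6) = (5*16 + 20)*(-2 - 14*(-6)) = (80 + 20)*(-2 + 84) = 100*82 = 8200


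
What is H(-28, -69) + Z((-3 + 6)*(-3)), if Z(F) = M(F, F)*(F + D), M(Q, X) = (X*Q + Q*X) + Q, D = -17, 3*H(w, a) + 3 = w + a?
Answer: -12034/3 ≈ -4011.3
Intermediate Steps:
H(w, a) = -1 + a/3 + w/3 (H(w, a) = -1 + (w + a)/3 = -1 + (a + w)/3 = -1 + (a/3 + w/3) = -1 + a/3 + w/3)
M(Q, X) = Q + 2*Q*X (M(Q, X) = (Q*X + Q*X) + Q = 2*Q*X + Q = Q + 2*Q*X)
Z(F) = F*(1 + 2*F)*(-17 + F) (Z(F) = (F*(1 + 2*F))*(F - 17) = (F*(1 + 2*F))*(-17 + F) = F*(1 + 2*F)*(-17 + F))
H(-28, -69) + Z((-3 + 6)*(-3)) = (-1 + (⅓)*(-69) + (⅓)*(-28)) + ((-3 + 6)*(-3))*(1 + 2*((-3 + 6)*(-3)))*(-17 + (-3 + 6)*(-3)) = (-1 - 23 - 28/3) + (3*(-3))*(1 + 2*(3*(-3)))*(-17 + 3*(-3)) = -100/3 - 9*(1 + 2*(-9))*(-17 - 9) = -100/3 - 9*(1 - 18)*(-26) = -100/3 - 9*(-17)*(-26) = -100/3 - 3978 = -12034/3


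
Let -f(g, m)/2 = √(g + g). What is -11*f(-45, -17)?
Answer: 66*I*√10 ≈ 208.71*I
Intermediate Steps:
f(g, m) = -2*√2*√g (f(g, m) = -2*√(g + g) = -2*√2*√g)
-11*f(-45, -17) = -(-22)*√2*√(-45) = -(-22)*√2*3*I*√5 = -(-66)*I*√10 = 66*I*√10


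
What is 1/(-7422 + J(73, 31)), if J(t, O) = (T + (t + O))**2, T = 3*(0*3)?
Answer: 1/3394 ≈ 0.00029464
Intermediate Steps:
T = 0 (T = 3*0 = 0)
J(t, O) = (O + t)**2 (J(t, O) = (0 + (t + O))**2 = (0 + (O + t))**2 = (O + t)**2)
1/(-7422 + J(73, 31)) = 1/(-7422 + (31 + 73)**2) = 1/(-7422 + 104**2) = 1/(-7422 + 10816) = 1/3394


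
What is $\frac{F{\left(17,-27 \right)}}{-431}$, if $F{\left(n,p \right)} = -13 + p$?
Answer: $\frac{40}{431} \approx 0.092807$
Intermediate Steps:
$\frac{F{\left(17,-27 \right)}}{-431} = \frac{-13 - 27}{-431} = \left(-40\right) \left(- \frac{1}{431}\right) = \frac{40}{431}$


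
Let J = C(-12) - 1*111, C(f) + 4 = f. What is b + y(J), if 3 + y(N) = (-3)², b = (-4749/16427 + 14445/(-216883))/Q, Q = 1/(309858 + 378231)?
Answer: -871969993012752/3562737041 ≈ -2.4475e+5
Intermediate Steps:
C(f) = -4 + f
Q = 1/688089 ≈ 1.4533e-6
b = -871991369434998/3562737041 (b = (-4749/16427 + 14445/(-216883))/(1/688089) = (-4749*1/16427 + 14445*(-1/216883))*688089 = (-4749/16427 - 14445/216883)*688089 = -1267265382/3562737041*688089 = -871991369434998/3562737041 ≈ -2.4475e+5)
J = -127 (J = (-4 - 12) - 1*111 = -16 - 111 = -127)
y(N) = 6 (y(N) = -3 + (-3)² = -3 + 9 = 6)
b + y(J) = -871991369434998/3562737041 + 6 = -871969993012752/3562737041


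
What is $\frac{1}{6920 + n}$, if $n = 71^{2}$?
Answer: $\frac{1}{11961} \approx 8.3605 \cdot 10^{-5}$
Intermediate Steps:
$n = 5041$
$\frac{1}{6920 + n} = \frac{1}{6920 + 5041} = \frac{1}{11961}$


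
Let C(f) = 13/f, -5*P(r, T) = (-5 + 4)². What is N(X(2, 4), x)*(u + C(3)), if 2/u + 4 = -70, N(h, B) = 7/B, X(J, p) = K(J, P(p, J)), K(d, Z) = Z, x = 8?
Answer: 1673/444 ≈ 3.7680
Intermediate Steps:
P(r, T) = -⅕ (P(r, T) = -(-5 + 4)²/5 = -⅕*(-1)² = -⅕*1 = -⅕)
X(J, p) = -⅕
u = -1/37 (u = 2/(-4 - 70) = 2/(-74) = 2*(-1/74) = -1/37 ≈ -0.027027)
N(X(2, 4), x)*(u + C(3)) = (7/8)*(-1/37 + 13/3) = (7*(⅛))*(-1/37 + 13*(⅓)) = 7*(-1/37 + 13/3)/8 = (7/8)*(478/111) = 1673/444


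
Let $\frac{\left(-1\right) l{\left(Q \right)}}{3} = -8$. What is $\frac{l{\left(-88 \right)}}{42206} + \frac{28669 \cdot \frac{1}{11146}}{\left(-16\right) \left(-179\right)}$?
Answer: $\frac{988067635}{673653004832} \approx 0.0014667$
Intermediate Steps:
$l{\left(Q \right)} = 24$ ($l{\left(Q \right)} = \left(-3\right) \left(-8\right) = 24$)
$\frac{l{\left(-88 \right)}}{42206} + \frac{28669 \cdot \frac{1}{11146}}{\left(-16\right) \left(-179\right)} = \frac{24}{42206} + \frac{28669 \cdot \frac{1}{11146}}{\left(-16\right) \left(-179\right)} = 24 \cdot \frac{1}{42206} + \frac{28669 \cdot \frac{1}{11146}}{2864} = \frac{12}{21103} + \frac{28669}{11146} \cdot \frac{1}{2864} = \frac{12}{21103} + \frac{28669}{31922144} = \frac{988067635}{673653004832}$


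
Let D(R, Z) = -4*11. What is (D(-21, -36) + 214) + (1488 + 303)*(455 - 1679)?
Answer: -2192014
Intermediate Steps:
D(R, Z) = -44
(D(-21, -36) + 214) + (1488 + 303)*(455 - 1679) = (-44 + 214) + (1488 + 303)*(455 - 1679) = 170 + 1791*(-1224) = 170 - 2192184 = -2192014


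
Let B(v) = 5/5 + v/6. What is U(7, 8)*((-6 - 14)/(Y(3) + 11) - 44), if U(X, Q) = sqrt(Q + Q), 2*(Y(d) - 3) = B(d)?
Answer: -10704/59 ≈ -181.42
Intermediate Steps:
B(v) = 1 + v/6 (B(v) = 5*(1/5) + v*(1/6) = 1 + v/6)
Y(d) = 7/2 + d/12 (Y(d) = 3 + (1 + d/6)/2 = 3 + (1/2 + d/12) = 7/2 + d/12)
U(X, Q) = sqrt(2)*sqrt(Q) (U(X, Q) = sqrt(2*Q) = sqrt(2)*sqrt(Q))
U(7, 8)*((-6 - 14)/(Y(3) + 11) - 44) = (sqrt(2)*sqrt(8))*((-6 - 14)/((7/2 + (1/12)*3) + 11) - 44) = (sqrt(2)*(2*sqrt(2)))*(-20/((7/2 + 1/4) + 11) - 44) = 4*(-20/(15/4 + 11) - 44) = 4*(-20/59/4 - 44) = 4*(-20*4/59 - 44) = 4*(-80/59 - 44) = 4*(-2676/59) = -10704/59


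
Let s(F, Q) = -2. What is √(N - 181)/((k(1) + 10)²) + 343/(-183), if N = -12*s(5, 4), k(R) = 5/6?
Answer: -343/183 + 36*I*√157/4225 ≈ -1.8743 + 0.10676*I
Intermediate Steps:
k(R) = ⅚ (k(R) = 5*(⅙) = ⅚)
N = 24 (N = -12*(-2) = 24)
√(N - 181)/((k(1) + 10)²) + 343/(-183) = √(24 - 181)/((⅚ + 10)²) + 343/(-183) = √(-157)/((65/6)²) + 343*(-1/183) = (I*√157)/(4225/36) - 343/183 = (I*√157)*(36/4225) - 343/183 = 36*I*√157/4225 - 343/183 = -343/183 + 36*I*√157/4225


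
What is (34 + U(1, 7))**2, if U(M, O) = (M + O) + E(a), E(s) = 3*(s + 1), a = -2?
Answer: 1521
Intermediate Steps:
E(s) = 3 + 3*s (E(s) = 3*(1 + s) = 3 + 3*s)
U(M, O) = -3 + M + O (U(M, O) = (M + O) + (3 + 3*(-2)) = (M + O) + (3 - 6) = (M + O) - 3 = -3 + M + O)
(34 + U(1, 7))**2 = (34 + (-3 + 1 + 7))**2 = (34 + 5)**2 = 39**2 = 1521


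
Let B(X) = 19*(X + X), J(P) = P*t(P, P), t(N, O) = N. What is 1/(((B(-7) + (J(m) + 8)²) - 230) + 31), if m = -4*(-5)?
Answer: 1/165999 ≈ 6.0241e-6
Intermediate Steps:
m = 20
J(P) = P² (J(P) = P*P = P²)
B(X) = 38*X (B(X) = 19*(2*X) = 38*X)
1/(((B(-7) + (J(m) + 8)²) - 230) + 31) = 1/(((38*(-7) + (20² + 8)²) - 230) + 31) = 1/(((-266 + (400 + 8)²) - 230) + 31) = 1/(((-266 + 408²) - 230) + 31) = 1/(((-266 + 166464) - 230) + 31) = 1/((166198 - 230) + 31) = 1/(165968 + 31) = 1/165999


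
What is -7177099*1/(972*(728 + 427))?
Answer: -7177099/1122660 ≈ -6.3929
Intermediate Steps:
-7177099*1/(972*(728 + 427)) = -7177099/(972*1155) = -7177099/1122660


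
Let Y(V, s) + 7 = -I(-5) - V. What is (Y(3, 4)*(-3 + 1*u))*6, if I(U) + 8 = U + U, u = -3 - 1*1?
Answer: -336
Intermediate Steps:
u = -4 (u = -3 - 1 = -4)
I(U) = -8 + 2*U (I(U) = -8 + (U + U) = -8 + 2*U)
Y(V, s) = 11 - V (Y(V, s) = -7 + (-(-8 + 2*(-5)) - V) = -7 + (-(-8 - 10) - V) = -7 + (-1*(-18) - V) = -7 + (18 - V) = 11 - V)
(Y(3, 4)*(-3 + 1*u))*6 = ((11 - 1*3)*(-3 + 1*(-4)))*6 = ((11 - 3)*(-3 - 4))*6 = (8*(-7))*6 = -56*6 = -336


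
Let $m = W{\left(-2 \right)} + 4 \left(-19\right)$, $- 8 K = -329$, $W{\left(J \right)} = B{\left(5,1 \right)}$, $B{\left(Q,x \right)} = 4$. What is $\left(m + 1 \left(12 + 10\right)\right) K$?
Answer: $- \frac{8225}{4} \approx -2056.3$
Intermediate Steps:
$W{\left(J \right)} = 4$
$K = \frac{329}{8}$ ($K = \left(- \frac{1}{8}\right) \left(-329\right) = \frac{329}{8} \approx 41.125$)
$m = -72$ ($m = 4 + 4 \left(-19\right) = 4 - 76 = -72$)
$\left(m + 1 \left(12 + 10\right)\right) K = \left(-72 + 1 \left(12 + 10\right)\right) \frac{329}{8} = \left(-72 + 1 \cdot 22\right) \frac{329}{8} = \left(-72 + 22\right) \frac{329}{8} = \left(-50\right) \frac{329}{8} = - \frac{8225}{4}$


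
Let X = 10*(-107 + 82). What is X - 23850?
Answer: -24100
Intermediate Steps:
X = -250 (X = 10*(-25) = -250)
X - 23850 = -250 - 23850 = -24100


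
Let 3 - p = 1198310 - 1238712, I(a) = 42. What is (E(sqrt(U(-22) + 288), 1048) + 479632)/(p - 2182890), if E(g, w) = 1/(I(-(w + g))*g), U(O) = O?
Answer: -479632/2142485 - sqrt(266)/23935842420 ≈ -0.22387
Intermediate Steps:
p = 40405 (p = 3 - (1198310 - 1238712) = 3 - 1*(-40402) = 3 + 40402 = 40405)
E(g, w) = 1/(42*g)
(E(sqrt(U(-22) + 288), 1048) + 479632)/(p - 2182890) = (1/(42*(sqrt(-22 + 288))) + 479632)/(40405 - 2182890) = (1/(42*(sqrt(266))) + 479632)/(-2142485) = ((sqrt(266)/266)/42 + 479632)*(-1/2142485) = (sqrt(266)/11172 + 479632)*(-1/2142485) = (479632 + sqrt(266)/11172)*(-1/2142485) = -479632/2142485 - sqrt(266)/23935842420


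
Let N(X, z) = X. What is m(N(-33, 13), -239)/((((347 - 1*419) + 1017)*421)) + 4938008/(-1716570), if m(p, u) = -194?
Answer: -21832164526/7588097685 ≈ -2.8772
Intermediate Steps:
m(N(-33, 13), -239)/((((347 - 1*419) + 1017)*421)) + 4938008/(-1716570) = -194*1/(421*((347 - 1*419) + 1017)) + 4938008/(-1716570) = -194*1/(421*((347 - 419) + 1017)) + 4938008*(-1/1716570) = -194*1/(421*(-72 + 1017)) - 2469004/858285 = -194/(945*421) - 2469004/858285 = -194/397845 - 2469004/858285 = -21832164526/7588097685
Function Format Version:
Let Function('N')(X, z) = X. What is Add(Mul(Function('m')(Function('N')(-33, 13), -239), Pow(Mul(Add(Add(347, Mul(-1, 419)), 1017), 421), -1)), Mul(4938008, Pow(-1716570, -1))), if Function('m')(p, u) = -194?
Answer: Rational(-21832164526, 7588097685) ≈ -2.8772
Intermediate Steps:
Add(Mul(Function('m')(Function('N')(-33, 13), -239), Pow(Mul(Add(Add(347, Mul(-1, 419)), 1017), 421), -1)), Mul(4938008, Pow(-1716570, -1))) = Add(Mul(-194, Pow(Mul(Add(Add(347, Mul(-1, 419)), 1017), 421), -1)), Mul(4938008, Pow(-1716570, -1))) = Add(Mul(-194, Pow(Mul(Add(Add(347, -419), 1017), 421), -1)), Mul(4938008, Rational(-1, 1716570))) = Add(Mul(-194, Pow(Mul(Add(-72, 1017), 421), -1)), Rational(-2469004, 858285)) = Add(Mul(-194, Pow(Mul(945, 421), -1)), Rational(-2469004, 858285)) = Add(Mul(-194, Pow(397845, -1)), Rational(-2469004, 858285)) = Add(Mul(-194, Rational(1, 397845)), Rational(-2469004, 858285)) = Add(Rational(-194, 397845), Rational(-2469004, 858285)) = Rational(-21832164526, 7588097685)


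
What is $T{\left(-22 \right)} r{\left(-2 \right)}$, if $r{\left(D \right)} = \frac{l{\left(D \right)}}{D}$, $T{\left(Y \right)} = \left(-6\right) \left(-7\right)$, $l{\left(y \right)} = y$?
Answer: $42$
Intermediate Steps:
$T{\left(Y \right)} = 42$
$r{\left(D \right)} = 1$ ($r{\left(D \right)} = \frac{D}{D} = 1$)
$T{\left(-22 \right)} r{\left(-2 \right)} = 42 \cdot 1 = 42$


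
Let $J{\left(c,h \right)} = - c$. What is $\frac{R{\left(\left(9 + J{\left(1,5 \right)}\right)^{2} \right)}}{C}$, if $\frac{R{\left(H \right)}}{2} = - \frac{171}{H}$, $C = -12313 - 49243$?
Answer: $\frac{171}{1969792} \approx 8.6811 \cdot 10^{-5}$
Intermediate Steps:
$C = -61556$ ($C = -12313 - 49243 = -61556$)
$R{\left(H \right)} = - \frac{342}{H}$ ($R{\left(H \right)} = 2 \left(- \frac{171}{H}\right) = - \frac{342}{H}$)
$\frac{R{\left(\left(9 + J{\left(1,5 \right)}\right)^{2} \right)}}{C} = \frac{\left(-342\right) \frac{1}{\left(9 - 1\right)^{2}}}{-61556} = - \frac{342}{\left(9 - 1\right)^{2}} \left(- \frac{1}{61556}\right) = - \frac{342}{8^{2}} \left(- \frac{1}{61556}\right) = - \frac{342}{64} \left(- \frac{1}{61556}\right) = \left(-342\right) \frac{1}{64} \left(- \frac{1}{61556}\right) = \left(- \frac{171}{32}\right) \left(- \frac{1}{61556}\right) = \frac{171}{1969792}$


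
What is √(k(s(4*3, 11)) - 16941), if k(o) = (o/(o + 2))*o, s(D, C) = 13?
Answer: I*√3809190/15 ≈ 130.11*I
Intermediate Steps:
k(o) = o²/(2 + o) (k(o) = (o/(2 + o))*o = o²/(2 + o))
√(k(s(4*3, 11)) - 16941) = √(13²/(2 + 13) - 16941) = √(169/15 - 16941) = √(-253946/15) = I*√3809190/15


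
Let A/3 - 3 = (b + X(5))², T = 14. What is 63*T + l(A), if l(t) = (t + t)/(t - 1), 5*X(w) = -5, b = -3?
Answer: 24753/28 ≈ 884.04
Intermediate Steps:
X(w) = -1 (X(w) = (⅕)*(-5) = -1)
A = 57 (A = 9 + 3*(-3 - 1)² = 9 + 3*(-4)² = 9 + 3*16 = 9 + 48 = 57)
l(t) = 2*t/(-1 + t) (l(t) = (2*t)/(-1 + t) = 2*t/(-1 + t))
63*T + l(A) = 63*14 + 2*57/(-1 + 57) = 882 + 2*57/56 = 882 + 2*57*(1/56) = 882 + 57/28 = 24753/28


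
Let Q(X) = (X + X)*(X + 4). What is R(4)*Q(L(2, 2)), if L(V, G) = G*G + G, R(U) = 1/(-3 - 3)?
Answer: -20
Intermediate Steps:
R(U) = -⅙ (R(U) = 1/(-6) = -⅙)
L(V, G) = G + G² (L(V, G) = G² + G = G + G²)
Q(X) = 2*X*(4 + X) (Q(X) = (2*X)*(4 + X) = 2*X*(4 + X))
R(4)*Q(L(2, 2)) = -2*(1 + 2)*(4 + 2*(1 + 2))/3 = -2*3*(4 + 2*3)/3 = -6*(4 + 6)/3 = -6*10/3 = -⅙*120 = -20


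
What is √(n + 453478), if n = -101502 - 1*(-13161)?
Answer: √365137 ≈ 604.27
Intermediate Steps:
n = -88341 (n = -101502 + 13161 = -88341)
√(n + 453478) = √(-88341 + 453478) = √365137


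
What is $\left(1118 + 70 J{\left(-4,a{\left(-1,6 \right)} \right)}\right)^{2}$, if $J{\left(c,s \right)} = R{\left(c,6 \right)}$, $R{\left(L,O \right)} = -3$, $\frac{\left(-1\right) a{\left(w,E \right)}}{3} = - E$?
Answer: $824464$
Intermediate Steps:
$a{\left(w,E \right)} = 3 E$ ($a{\left(w,E \right)} = - 3 \left(- E\right) = 3 E$)
$J{\left(c,s \right)} = -3$
$\left(1118 + 70 J{\left(-4,a{\left(-1,6 \right)} \right)}\right)^{2} = \left(1118 + 70 \left(-3\right)\right)^{2} = \left(1118 - 210\right)^{2} = 908^{2} = 824464$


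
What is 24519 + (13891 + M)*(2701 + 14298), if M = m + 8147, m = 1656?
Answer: 402798825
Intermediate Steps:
M = 9803 (M = 1656 + 8147 = 9803)
24519 + (13891 + M)*(2701 + 14298) = 24519 + (13891 + 9803)*(2701 + 14298) = 24519 + 23694*16999 = 24519 + 402774306 = 402798825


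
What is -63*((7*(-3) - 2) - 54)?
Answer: 4851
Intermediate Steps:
-63*((7*(-3) - 2) - 54) = -63*((-21 - 2) - 54) = -63*(-23 - 54) = -63*(-77) = 4851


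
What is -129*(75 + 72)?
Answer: -18963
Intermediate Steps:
-129*(75 + 72) = -129*147 = -18963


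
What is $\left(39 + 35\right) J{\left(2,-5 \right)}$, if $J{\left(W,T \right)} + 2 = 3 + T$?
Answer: $-296$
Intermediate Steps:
$J{\left(W,T \right)} = 1 + T$ ($J{\left(W,T \right)} = -2 + \left(3 + T\right) = 1 + T$)
$\left(39 + 35\right) J{\left(2,-5 \right)} = \left(39 + 35\right) \left(1 - 5\right) = 74 \left(-4\right) = -296$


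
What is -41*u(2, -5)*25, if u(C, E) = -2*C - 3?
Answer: 7175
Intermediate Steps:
u(C, E) = -3 - 2*C
-41*u(2, -5)*25 = -41*(-3 - 2*2)*25 = -41*(-3 - 4)*25 = -41*(-7)*25 = 287*25 = 7175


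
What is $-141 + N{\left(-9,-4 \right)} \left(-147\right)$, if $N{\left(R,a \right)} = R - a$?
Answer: $594$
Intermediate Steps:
$-141 + N{\left(-9,-4 \right)} \left(-147\right) = -141 + \left(-9 - -4\right) \left(-147\right) = -141 + \left(-9 + 4\right) \left(-147\right) = -141 - -735 = -141 + 735 = 594$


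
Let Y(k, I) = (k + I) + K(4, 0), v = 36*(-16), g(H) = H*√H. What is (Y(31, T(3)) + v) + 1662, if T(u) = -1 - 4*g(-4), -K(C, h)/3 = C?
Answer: 1104 + 32*I ≈ 1104.0 + 32.0*I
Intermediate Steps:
g(H) = H^(3/2)
K(C, h) = -3*C
v = -576
T(u) = -1 + 32*I (T(u) = -1 - (-32)*I = -1 + 32*I)
Y(k, I) = -12 + I + k (Y(k, I) = (k + I) - 3*4 = (I + k) - 12 = -12 + I + k)
(Y(31, T(3)) + v) + 1662 = ((-12 + (-1 + 32*I) + 31) - 576) + 1662 = ((18 + 32*I) - 576) + 1662 = (-558 + 32*I) + 1662 = 1104 + 32*I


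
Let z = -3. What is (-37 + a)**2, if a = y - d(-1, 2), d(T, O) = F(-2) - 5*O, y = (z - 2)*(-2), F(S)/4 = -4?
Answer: 1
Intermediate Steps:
F(S) = -16 (F(S) = 4*(-4) = -16)
y = 10 (y = (-3 - 2)*(-2) = -5*(-2) = 10)
d(T, O) = -16 - 5*O
a = 36 (a = 10 - (-16 - 5*2) = 10 - (-16 - 10) = 10 - 1*(-26) = 10 + 26 = 36)
(-37 + a)**2 = (-37 + 36)**2 = (-1)**2 = 1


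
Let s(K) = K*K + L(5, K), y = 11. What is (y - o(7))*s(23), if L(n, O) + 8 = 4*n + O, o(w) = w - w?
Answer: 6204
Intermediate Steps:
o(w) = 0
L(n, O) = -8 + O + 4*n (L(n, O) = -8 + (4*n + O) = -8 + (O + 4*n) = -8 + O + 4*n)
s(K) = 12 + K + K² (s(K) = K*K + (-8 + K + 4*5) = K² + (-8 + K + 20) = K² + (12 + K) = 12 + K + K²)
(y - o(7))*s(23) = (11 - 1*0)*(12 + 23 + 23²) = (11 + 0)*(12 + 23 + 529) = 11*564 = 6204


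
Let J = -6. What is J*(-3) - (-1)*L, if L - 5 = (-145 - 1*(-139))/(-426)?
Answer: 1634/71 ≈ 23.014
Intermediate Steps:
L = 356/71 (L = 5 + (-145 - 1*(-139))/(-426) = 5 + (-145 + 139)*(-1/426) = 5 - 6*(-1/426) = 5 + 1/71 = 356/71 ≈ 5.0141)
J*(-3) - (-1)*L = -6*(-3) - (-1)*356/71 = 18 - 1*(-356/71) = 18 + 356/71 = 1634/71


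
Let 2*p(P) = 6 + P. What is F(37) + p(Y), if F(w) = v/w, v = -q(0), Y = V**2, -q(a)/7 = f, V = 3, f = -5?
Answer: 485/74 ≈ 6.5541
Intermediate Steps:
q(a) = 35 (q(a) = -7*(-5) = 35)
Y = 9 (Y = 3**2 = 9)
v = -35 (v = -1*35 = -35)
p(P) = 3 + P/2 (p(P) = (6 + P)/2 = 3 + P/2)
F(w) = -35/w
F(37) + p(Y) = -35/37 + (3 + (1/2)*9) = -35*1/37 + (3 + 9/2) = -35/37 + 15/2 = 485/74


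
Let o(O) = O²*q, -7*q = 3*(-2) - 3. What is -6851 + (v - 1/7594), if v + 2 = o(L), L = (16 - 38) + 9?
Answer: -352741307/53158 ≈ -6635.7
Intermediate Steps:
q = 9/7 (q = -(3*(-2) - 3)/7 = -(-6 - 3)/7 = -⅐*(-9) = 9/7 ≈ 1.2857)
L = -13 (L = -22 + 9 = -13)
o(O) = 9*O²/7 (o(O) = O²*(9/7) = 9*O²/7)
v = 1507/7 (v = -2 + (9/7)*(-13)² = -2 + (9/7)*169 = -2 + 1521/7 = 1507/7 ≈ 215.29)
-6851 + (v - 1/7594) = -6851 + (1507/7 - 1/7594) = -6851 + 11444151/53158 = -352741307/53158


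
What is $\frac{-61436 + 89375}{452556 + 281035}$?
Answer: $\frac{27939}{733591} \approx 0.038085$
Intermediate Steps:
$\frac{-61436 + 89375}{452556 + 281035} = \frac{27939}{733591}$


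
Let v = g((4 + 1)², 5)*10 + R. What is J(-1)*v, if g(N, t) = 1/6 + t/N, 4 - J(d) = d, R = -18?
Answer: -215/3 ≈ -71.667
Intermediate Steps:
J(d) = 4 - d
g(N, t) = ⅙ + t/N (g(N, t) = 1*(⅙) + t/N = ⅙ + t/N)
v = -43/3 (v = ((5 + (4 + 1)²/6)/((4 + 1)²))*10 - 18 = ((5 + (⅙)*5²)/(5²))*10 - 18 = ((5 + (⅙)*25)/25)*10 - 18 = ((5 + 25/6)/25)*10 - 18 = ((1/25)*(55/6))*10 - 18 = (11/30)*10 - 18 = 11/3 - 18 = -43/3 ≈ -14.333)
J(-1)*v = (4 - 1*(-1))*(-43/3) = (4 + 1)*(-43/3) = 5*(-43/3) = -215/3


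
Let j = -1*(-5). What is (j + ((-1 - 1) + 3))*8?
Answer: 48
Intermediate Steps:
j = 5
(j + ((-1 - 1) + 3))*8 = (5 + ((-1 - 1) + 3))*8 = (5 + (-2 + 3))*8 = (5 + 1)*8 = 6*8 = 48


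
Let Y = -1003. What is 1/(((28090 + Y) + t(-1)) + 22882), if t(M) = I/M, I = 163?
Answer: 1/49806 ≈ 2.0078e-5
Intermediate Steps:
t(M) = 163/M
1/(((28090 + Y) + t(-1)) + 22882) = 1/(((28090 - 1003) + 163/(-1)) + 22882) = 1/((27087 + 163*(-1)) + 22882) = 1/((27087 - 163) + 22882) = 1/(26924 + 22882) = 1/49806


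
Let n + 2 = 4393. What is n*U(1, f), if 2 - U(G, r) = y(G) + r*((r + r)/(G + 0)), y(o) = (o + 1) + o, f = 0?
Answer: -4391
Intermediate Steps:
n = 4391 (n = -2 + 4393 = 4391)
y(o) = 1 + 2*o (y(o) = (1 + o) + o = 1 + 2*o)
U(G, r) = 1 - 2*G - 2*r²/G (U(G, r) = 2 - ((1 + 2*G) + r*((r + r)/(G + 0))) = 2 - ((1 + 2*G) + r*((2*r)/G)) = 2 - ((1 + 2*G) + r*(2*r/G)) = 2 - ((1 + 2*G) + 2*r²/G) = 2 - (1 + 2*G + 2*r²/G) = 2 + (-1 - 2*G - 2*r²/G) = 1 - 2*G - 2*r²/G)
n*U(1, f) = 4391*(1 - 2*1 - 2*0²/1) = 4391*(1 - 2 - 2*1*0) = 4391*(1 - 2 + 0) = 4391*(-1) = -4391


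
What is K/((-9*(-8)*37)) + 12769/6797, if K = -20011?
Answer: -101998151/18107208 ≈ -5.6330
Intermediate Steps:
K/((-9*(-8)*37)) + 12769/6797 = -20011/(-9*(-8)*37) + 12769/6797 = -20011/(72*37) + 12769*(1/6797) = -20011/2664 + 12769/6797 = -101998151/18107208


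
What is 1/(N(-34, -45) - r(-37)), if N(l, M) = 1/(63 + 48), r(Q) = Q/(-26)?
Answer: -2886/4081 ≈ -0.70718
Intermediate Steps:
r(Q) = -Q/26 (r(Q) = Q*(-1/26) = -Q/26)
N(l, M) = 1/111
1/(N(-34, -45) - r(-37)) = 1/(1/111 - (-1)*(-37)/26) = 1/(1/111 - 1*37/26) = 1/(1/111 - 37/26) = 1/(-4081/2886) = -2886/4081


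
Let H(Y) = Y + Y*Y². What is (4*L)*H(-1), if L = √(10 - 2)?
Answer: -16*√2 ≈ -22.627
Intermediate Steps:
L = 2*√2 (L = √8 = 2*√2 ≈ 2.8284)
H(Y) = Y + Y³
(4*L)*H(-1) = (4*(2*√2))*(-1 + (-1)³) = (8*√2)*(-1 - 1) = (8*√2)*(-2) = -16*√2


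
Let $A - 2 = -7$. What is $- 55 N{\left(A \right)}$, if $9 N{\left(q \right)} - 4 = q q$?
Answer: $- \frac{1595}{9} \approx -177.22$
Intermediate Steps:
$A = -5$ ($A = 2 - 7 = -5$)
$N{\left(q \right)} = \frac{4}{9} + \frac{q^{2}}{9}$ ($N{\left(q \right)} = \frac{4}{9} + \frac{q q}{9} = \frac{4}{9} + \frac{q^{2}}{9}$)
$- 55 N{\left(A \right)} = - 55 \left(\frac{4}{9} + \frac{\left(-5\right)^{2}}{9}\right) = - 55 \left(\frac{4}{9} + \frac{1}{9} \cdot 25\right) = - 55 \left(\frac{4}{9} + \frac{25}{9}\right) = \left(-55\right) \frac{29}{9} = - \frac{1595}{9}$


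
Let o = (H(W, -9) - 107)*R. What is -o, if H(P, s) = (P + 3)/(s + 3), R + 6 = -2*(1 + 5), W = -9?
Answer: -1908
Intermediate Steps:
R = -18 (R = -6 - 2*(1 + 5) = -6 - 2*6 = -6 - 12 = -18)
H(P, s) = (3 + P)/(3 + s)
o = 1908 (o = ((3 - 9)/(3 - 9) - 107)*(-18) = (-6/(-6) - 107)*(-18) = (-⅙*(-6) - 107)*(-18) = (1 - 107)*(-18) = -106*(-18) = 1908)
-o = -1*1908 = -1908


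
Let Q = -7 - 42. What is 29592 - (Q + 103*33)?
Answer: 26242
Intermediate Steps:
Q = -49
29592 - (Q + 103*33) = 29592 - (-49 + 103*33) = 29592 - (-49 + 3399) = 29592 - 1*3350 = 29592 - 3350 = 26242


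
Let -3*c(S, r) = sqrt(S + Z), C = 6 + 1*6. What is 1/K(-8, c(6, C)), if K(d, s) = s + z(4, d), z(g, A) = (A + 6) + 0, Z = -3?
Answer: -6/11 + sqrt(3)/11 ≈ -0.38800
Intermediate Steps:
C = 12 (C = 6 + 6 = 12)
z(g, A) = 6 + A (z(g, A) = (6 + A) + 0 = 6 + A)
c(S, r) = -sqrt(-3 + S)/3 (c(S, r) = -sqrt(S - 3)/3 = -sqrt(-3 + S)/3)
K(d, s) = 6 + d + s (K(d, s) = s + (6 + d) = 6 + d + s)
1/K(-8, c(6, C)) = 1/(6 - 8 - sqrt(-3 + 6)/3) = 1/(6 - 8 - sqrt(3)/3) = 1/(-2 - sqrt(3)/3)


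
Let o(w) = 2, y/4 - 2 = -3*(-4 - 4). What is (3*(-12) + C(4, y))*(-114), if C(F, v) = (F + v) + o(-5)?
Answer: -8436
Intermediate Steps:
y = 104 (y = 8 + 4*(-3*(-4 - 4)) = 8 + 4*(-3*(-8)) = 8 + 4*24 = 8 + 96 = 104)
C(F, v) = 2 + F + v (C(F, v) = (F + v) + 2 = 2 + F + v)
(3*(-12) + C(4, y))*(-114) = (3*(-12) + (2 + 4 + 104))*(-114) = (-36 + 110)*(-114) = 74*(-114) = -8436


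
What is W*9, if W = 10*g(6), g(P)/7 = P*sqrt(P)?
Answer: 3780*sqrt(6) ≈ 9259.1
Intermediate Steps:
g(P) = 7*P**(3/2) (g(P) = 7*(P*sqrt(P)) = 7*P**(3/2))
W = 420*sqrt(6) (W = 10*(7*6**(3/2)) = 10*(7*(6*sqrt(6))) = 10*(42*sqrt(6)) = 420*sqrt(6) ≈ 1028.8)
W*9 = (420*sqrt(6))*9 = 3780*sqrt(6)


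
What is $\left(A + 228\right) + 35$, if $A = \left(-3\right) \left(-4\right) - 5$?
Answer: $270$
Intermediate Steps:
$A = 7$ ($A = 12 - 5 = 7$)
$\left(A + 228\right) + 35 = \left(7 + 228\right) + 35 = 235 + 35 = 270$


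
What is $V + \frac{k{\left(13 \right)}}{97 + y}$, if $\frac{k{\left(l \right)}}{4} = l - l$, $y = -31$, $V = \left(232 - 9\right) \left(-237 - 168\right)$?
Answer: $-90315$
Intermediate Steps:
$V = -90315$ ($V = 223 \left(-405\right) = -90315$)
$k{\left(l \right)} = 0$ ($k{\left(l \right)} = 4 \left(l - l\right) = 4 \cdot 0 = 0$)
$V + \frac{k{\left(13 \right)}}{97 + y} = -90315 + \frac{1}{97 - 31} \cdot 0 = -90315 + \frac{1}{66} \cdot 0 = -90315 + 0 = -90315$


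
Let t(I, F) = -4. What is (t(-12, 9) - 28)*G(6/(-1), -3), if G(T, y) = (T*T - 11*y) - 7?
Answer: -1984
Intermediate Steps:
G(T, y) = -7 + T² - 11*y (G(T, y) = (T² - 11*y) - 7 = -7 + T² - 11*y)
(t(-12, 9) - 28)*G(6/(-1), -3) = (-4 - 28)*(-7 + (6/(-1))² - 11*(-3)) = -32*(-7 + (6*(-1))² + 33) = -32*(-7 + (-6)² + 33) = -32*(-7 + 36 + 33) = -32*62 = -1984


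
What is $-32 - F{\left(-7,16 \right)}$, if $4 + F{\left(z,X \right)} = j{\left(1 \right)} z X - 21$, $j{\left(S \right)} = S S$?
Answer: $105$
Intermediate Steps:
$j{\left(S \right)} = S^{2}$
$F{\left(z,X \right)} = -25 + X z$ ($F{\left(z,X \right)} = -4 + \left(1^{2} z X - 21\right) = -4 + \left(1 z X - 21\right) = -4 + \left(z X - 21\right) = -4 + \left(X z - 21\right) = -4 + \left(-21 + X z\right) = -25 + X z$)
$-32 - F{\left(-7,16 \right)} = -32 - \left(-25 + 16 \left(-7\right)\right) = -32 - \left(-25 - 112\right) = -32 - -137 = -32 + 137 = 105$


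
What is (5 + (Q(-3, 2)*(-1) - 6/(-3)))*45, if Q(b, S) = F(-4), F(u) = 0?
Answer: 315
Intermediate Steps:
Q(b, S) = 0
(5 + (Q(-3, 2)*(-1) - 6/(-3)))*45 = (5 + (0*(-1) - 6/(-3)))*45 = (5 + (0 - 6*(-⅓)))*45 = (5 + (0 + 2))*45 = (5 + 2)*45 = 7*45 = 315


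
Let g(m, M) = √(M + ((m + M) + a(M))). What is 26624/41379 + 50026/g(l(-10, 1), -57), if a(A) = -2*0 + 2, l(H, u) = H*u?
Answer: 2048/3183 - 25013*I*√122/61 ≈ 0.64342 - 4529.1*I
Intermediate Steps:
a(A) = 2 (a(A) = 0 + 2 = 2)
g(m, M) = √(2 + m + 2*M) (g(m, M) = √(M + ((m + M) + 2)) = √(M + ((M + m) + 2)) = √(M + (2 + M + m)) = √(2 + m + 2*M))
26624/41379 + 50026/g(l(-10, 1), -57) = 26624/41379 + 50026/(√(2 - 10*1 + 2*(-57))) = 26624*(1/41379) + 50026/(√(2 - 10 - 114)) = 2048/3183 + 50026/(√(-122)) = 2048/3183 + 50026/((I*√122)) = 2048/3183 + 50026*(-I*√122/122) = 2048/3183 - 25013*I*√122/61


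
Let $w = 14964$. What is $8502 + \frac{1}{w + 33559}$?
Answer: $\frac{412542547}{48523} \approx 8502.0$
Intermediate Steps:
$8502 + \frac{1}{w + 33559} = 8502 + \frac{1}{14964 + 33559} = 8502 + \frac{1}{48523} = \frac{412542547}{48523}$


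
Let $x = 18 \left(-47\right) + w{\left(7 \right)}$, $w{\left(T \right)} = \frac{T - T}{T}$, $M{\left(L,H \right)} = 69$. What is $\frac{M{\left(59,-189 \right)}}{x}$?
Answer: $- \frac{23}{282} \approx -0.08156$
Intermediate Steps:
$w{\left(T \right)} = 0$ ($w{\left(T \right)} = \frac{0}{T} = 0$)
$x = -846$ ($x = 18 \left(-47\right) + 0 = -846 + 0 = -846$)
$\frac{M{\left(59,-189 \right)}}{x} = \frac{69}{-846} = 69 \left(- \frac{1}{846}\right) = - \frac{23}{282}$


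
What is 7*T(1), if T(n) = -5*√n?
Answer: -35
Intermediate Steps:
7*T(1) = 7*(-5*√1) = 7*(-5*1) = 7*(-5) = -35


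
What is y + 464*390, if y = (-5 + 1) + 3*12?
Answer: 180992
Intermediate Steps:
y = 32 (y = -4 + 36 = 32)
y + 464*390 = 32 + 464*390 = 32 + 180960 = 180992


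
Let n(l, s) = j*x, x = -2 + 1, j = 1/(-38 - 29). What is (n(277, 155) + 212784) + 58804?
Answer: 18196397/67 ≈ 2.7159e+5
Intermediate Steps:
j = -1/67 (j = 1/(-67) = -1/67 ≈ -0.014925)
x = -1
n(l, s) = 1/67 (n(l, s) = -1/67*(-1) = 1/67)
(n(277, 155) + 212784) + 58804 = (1/67 + 212784) + 58804 = 14256529/67 + 58804 = 18196397/67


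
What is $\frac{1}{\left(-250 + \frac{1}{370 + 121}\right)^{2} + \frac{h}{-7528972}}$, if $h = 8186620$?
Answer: $\frac{453773024683}{28359858544279188} \approx 1.6001 \cdot 10^{-5}$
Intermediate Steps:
$\frac{1}{\left(-250 + \frac{1}{370 + 121}\right)^{2} + \frac{h}{-7528972}} = \frac{1}{\left(-250 + \frac{1}{370 + 121}\right)^{2} + \frac{8186620}{-7528972}} = \frac{1}{\left(-250 + \frac{1}{491}\right)^{2} + 8186620 \left(- \frac{1}{7528972}\right)} = \frac{1}{\left(-250 + \frac{1}{491}\right)^{2} - \frac{2046655}{1882243}} = \frac{1}{\left(- \frac{122749}{491}\right)^{2} - \frac{2046655}{1882243}} = \frac{1}{\frac{15067317001}{241081} - \frac{2046655}{1882243}} = \frac{1}{\frac{28359858544279188}{453773024683}} = \frac{453773024683}{28359858544279188}$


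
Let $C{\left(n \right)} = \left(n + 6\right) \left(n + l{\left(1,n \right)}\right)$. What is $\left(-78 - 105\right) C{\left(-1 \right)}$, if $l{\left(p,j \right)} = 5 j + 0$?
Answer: $5490$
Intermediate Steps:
$l{\left(p,j \right)} = 5 j$
$C{\left(n \right)} = 6 n \left(6 + n\right)$ ($C{\left(n \right)} = \left(n + 6\right) \left(n + 5 n\right) = \left(6 + n\right) 6 n = 6 n \left(6 + n\right)$)
$\left(-78 - 105\right) C{\left(-1 \right)} = \left(-78 - 105\right) 6 \left(-1\right) \left(6 - 1\right) = - 183 \cdot 6 \left(-1\right) 5 = \left(-183\right) \left(-30\right) = 5490$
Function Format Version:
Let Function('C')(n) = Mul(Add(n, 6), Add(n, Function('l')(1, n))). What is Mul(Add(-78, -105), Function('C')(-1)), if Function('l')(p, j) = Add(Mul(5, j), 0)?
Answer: 5490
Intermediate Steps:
Function('l')(p, j) = Mul(5, j)
Function('C')(n) = Mul(6, n, Add(6, n)) (Function('C')(n) = Mul(Add(n, 6), Add(n, Mul(5, n))) = Mul(Add(6, n), Mul(6, n)) = Mul(6, n, Add(6, n)))
Mul(Add(-78, -105), Function('C')(-1)) = Mul(Add(-78, -105), Mul(6, -1, Add(6, -1))) = Mul(-183, Mul(6, -1, 5)) = Mul(-183, -30) = 5490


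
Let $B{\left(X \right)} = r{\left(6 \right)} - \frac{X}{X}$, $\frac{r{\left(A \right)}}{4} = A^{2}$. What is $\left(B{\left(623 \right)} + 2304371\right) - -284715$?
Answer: $2589229$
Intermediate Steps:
$r{\left(A \right)} = 4 A^{2}$
$B{\left(X \right)} = 143$ ($B{\left(X \right)} = 4 \cdot 6^{2} - \frac{X}{X} = 4 \cdot 36 - 1 = 144 - 1 = 143$)
$\left(B{\left(623 \right)} + 2304371\right) - -284715 = \left(143 + 2304371\right) - -284715 = 2304514 + 284715 = 2589229$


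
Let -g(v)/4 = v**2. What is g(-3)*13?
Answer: -468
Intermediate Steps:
g(v) = -4*v**2
g(-3)*13 = -4*(-3)**2*13 = -4*9*13 = -36*13 = -468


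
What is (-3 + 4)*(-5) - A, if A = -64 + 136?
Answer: -77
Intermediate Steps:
A = 72
(-3 + 4)*(-5) - A = (-3 + 4)*(-5) - 1*72 = 1*(-5) - 72 = -5 - 72 = -77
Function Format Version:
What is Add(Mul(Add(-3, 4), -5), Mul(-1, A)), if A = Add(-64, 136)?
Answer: -77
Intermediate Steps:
A = 72
Add(Mul(Add(-3, 4), -5), Mul(-1, A)) = Add(Mul(Add(-3, 4), -5), Mul(-1, 72)) = Add(Mul(1, -5), -72) = Add(-5, -72) = -77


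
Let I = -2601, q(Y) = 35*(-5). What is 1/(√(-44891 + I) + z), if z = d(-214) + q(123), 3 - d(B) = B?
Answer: 21/24628 - I*√11873/24628 ≈ 0.00085269 - 0.0044244*I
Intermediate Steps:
q(Y) = -175
d(B) = 3 - B
z = 42 (z = (3 - 1*(-214)) - 175 = (3 + 214) - 175 = 217 - 175 = 42)
1/(√(-44891 + I) + z) = 1/(√(-44891 - 2601) + 42) = 1/(√(-47492) + 42) = 1/(2*I*√11873 + 42) = 1/(42 + 2*I*√11873)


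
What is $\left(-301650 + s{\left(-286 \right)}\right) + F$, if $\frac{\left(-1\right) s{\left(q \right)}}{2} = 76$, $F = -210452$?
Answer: $-512254$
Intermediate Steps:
$s{\left(q \right)} = -152$ ($s{\left(q \right)} = \left(-2\right) 76 = -152$)
$\left(-301650 + s{\left(-286 \right)}\right) + F = \left(-301650 - 152\right) - 210452 = -301802 - 210452 = -512254$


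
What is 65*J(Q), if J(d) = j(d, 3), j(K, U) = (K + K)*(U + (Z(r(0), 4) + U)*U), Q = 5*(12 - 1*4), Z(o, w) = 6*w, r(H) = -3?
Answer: 436800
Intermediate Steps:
Q = 40 (Q = 5*(12 - 4) = 5*8 = 40)
j(K, U) = 2*K*(U + U*(24 + U)) (j(K, U) = (K + K)*(U + (6*4 + U)*U) = (2*K)*(U + (24 + U)*U) = (2*K)*(U + U*(24 + U)) = 2*K*(U + U*(24 + U)))
J(d) = 168*d (J(d) = 2*d*3*(25 + 3) = 2*d*3*28 = 168*d)
65*J(Q) = 65*(168*40) = 65*6720 = 436800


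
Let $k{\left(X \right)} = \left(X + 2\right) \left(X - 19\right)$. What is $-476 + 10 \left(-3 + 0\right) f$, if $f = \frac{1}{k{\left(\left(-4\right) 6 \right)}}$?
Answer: $- \frac{225163}{473} \approx -476.03$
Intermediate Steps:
$k{\left(X \right)} = \left(-19 + X\right) \left(2 + X\right)$ ($k{\left(X \right)} = \left(2 + X\right) \left(-19 + X\right) = \left(-19 + X\right) \left(2 + X\right)$)
$f = \frac{1}{946}$ ($f = \frac{1}{-38 + \left(\left(-4\right) 6\right)^{2} - 17 \left(\left(-4\right) 6\right)} = \frac{1}{-38 + \left(-24\right)^{2} - -408} = \frac{1}{-38 + 576 + 408} = \frac{1}{946} \approx 0.0010571$)
$-476 + 10 \left(-3 + 0\right) f = -476 + 10 \left(-3 + 0\right) \frac{1}{946} = -476 + 10 \left(-3\right) \frac{1}{946} = -476 - \frac{15}{473} = - \frac{225163}{473}$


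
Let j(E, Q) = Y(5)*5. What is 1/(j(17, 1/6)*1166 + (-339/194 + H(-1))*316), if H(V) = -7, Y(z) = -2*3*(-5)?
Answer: 97/16697174 ≈ 5.8094e-6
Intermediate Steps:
Y(z) = 30 (Y(z) = -6*(-5) = 30)
j(E, Q) = 150 (j(E, Q) = 30*5 = 150)
1/(j(17, 1/6)*1166 + (-339/194 + H(-1))*316) = 1/(150*1166 + (-339/194 - 7)*316) = 1/(174900 + (-339*1/194 - 7)*316) = 1/(174900 + (-339/194 - 7)*316) = 1/(174900 - 1697/194*316) = 1/(174900 - 268126/97) = 1/(16697174/97) = 97/16697174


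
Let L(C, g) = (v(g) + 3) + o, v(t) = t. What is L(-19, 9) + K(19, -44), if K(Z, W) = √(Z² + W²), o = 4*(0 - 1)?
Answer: 8 + √2297 ≈ 55.927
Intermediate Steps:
o = -4 (o = 4*(-1) = -4)
K(Z, W) = √(W² + Z²)
L(C, g) = -1 + g (L(C, g) = (g + 3) - 4 = (3 + g) - 4 = -1 + g)
L(-19, 9) + K(19, -44) = (-1 + 9) + √((-44)² + 19²) = 8 + √(1936 + 361) = 8 + √2297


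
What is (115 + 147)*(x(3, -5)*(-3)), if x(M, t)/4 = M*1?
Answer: -9432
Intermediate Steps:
x(M, t) = 4*M (x(M, t) = 4*(M*1) = 4*M)
(115 + 147)*(x(3, -5)*(-3)) = (115 + 147)*((4*3)*(-3)) = 262*(12*(-3)) = 262*(-36) = -9432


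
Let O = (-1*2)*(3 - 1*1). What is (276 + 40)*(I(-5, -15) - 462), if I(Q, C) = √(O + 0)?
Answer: -145992 + 632*I ≈ -1.4599e+5 + 632.0*I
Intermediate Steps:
O = -4 (O = -2*(3 - 1) = -2*2 = -4)
I(Q, C) = 2*I (I(Q, C) = √(-4 + 0) = √(-4) = 2*I)
(276 + 40)*(I(-5, -15) - 462) = (276 + 40)*(2*I - 462) = 316*(-462 + 2*I) = -145992 + 632*I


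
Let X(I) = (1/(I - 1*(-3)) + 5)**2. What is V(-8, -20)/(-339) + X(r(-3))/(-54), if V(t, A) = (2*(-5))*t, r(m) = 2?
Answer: -56194/76275 ≈ -0.73673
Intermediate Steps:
X(I) = (5 + 1/(3 + I))**2 (X(I) = (1/(I + 3) + 5)**2 = (1/(3 + I) + 5)**2 = (5 + 1/(3 + I))**2)
V(t, A) = -10*t
V(-8, -20)/(-339) + X(r(-3))/(-54) = -10*(-8)/(-339) + ((16 + 5*2)**2/(3 + 2)**2)/(-54) = 80*(-1/339) + ((16 + 10)**2/5**2)*(-1/54) = -80/339 + ((1/25)*26**2)*(-1/54) = -80/339 + ((1/25)*676)*(-1/54) = -80/339 + (676/25)*(-1/54) = -80/339 - 338/675 = -56194/76275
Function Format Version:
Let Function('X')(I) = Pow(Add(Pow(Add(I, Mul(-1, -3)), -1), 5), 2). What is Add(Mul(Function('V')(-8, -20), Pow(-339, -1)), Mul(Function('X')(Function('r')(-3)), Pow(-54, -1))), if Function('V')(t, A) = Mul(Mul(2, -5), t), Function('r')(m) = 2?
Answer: Rational(-56194, 76275) ≈ -0.73673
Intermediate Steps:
Function('X')(I) = Pow(Add(5, Pow(Add(3, I), -1)), 2) (Function('X')(I) = Pow(Add(Pow(Add(I, 3), -1), 5), 2) = Pow(Add(Pow(Add(3, I), -1), 5), 2) = Pow(Add(5, Pow(Add(3, I), -1)), 2))
Function('V')(t, A) = Mul(-10, t)
Add(Mul(Function('V')(-8, -20), Pow(-339, -1)), Mul(Function('X')(Function('r')(-3)), Pow(-54, -1))) = Add(Mul(Mul(-10, -8), Pow(-339, -1)), Mul(Mul(Pow(Add(3, 2), -2), Pow(Add(16, Mul(5, 2)), 2)), Pow(-54, -1))) = Add(Mul(80, Rational(-1, 339)), Mul(Mul(Pow(5, -2), Pow(Add(16, 10), 2)), Rational(-1, 54))) = Add(Rational(-80, 339), Mul(Mul(Rational(1, 25), Pow(26, 2)), Rational(-1, 54))) = Add(Rational(-80, 339), Mul(Mul(Rational(1, 25), 676), Rational(-1, 54))) = Add(Rational(-80, 339), Mul(Rational(676, 25), Rational(-1, 54))) = Add(Rational(-80, 339), Rational(-338, 675)) = Rational(-56194, 76275)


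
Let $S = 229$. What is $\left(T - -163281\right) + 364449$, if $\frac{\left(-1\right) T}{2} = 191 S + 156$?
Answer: $439940$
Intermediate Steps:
$T = -87790$ ($T = - 2 \left(191 \cdot 229 + 156\right) = - 2 \left(43739 + 156\right) = \left(-2\right) 43895 = -87790$)
$\left(T - -163281\right) + 364449 = \left(-87790 - -163281\right) + 364449 = \left(-87790 + 163281\right) + 364449 = 75491 + 364449 = 439940$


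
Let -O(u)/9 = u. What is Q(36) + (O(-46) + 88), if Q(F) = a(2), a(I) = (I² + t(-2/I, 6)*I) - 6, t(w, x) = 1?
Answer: 502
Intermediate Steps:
O(u) = -9*u
a(I) = -6 + I + I² (a(I) = (I² + 1*I) - 6 = (I² + I) - 6 = (I + I²) - 6 = -6 + I + I²)
Q(F) = 0 (Q(F) = -6 + 2 + 2² = -6 + 2 + 4 = 0)
Q(36) + (O(-46) + 88) = 0 + (-9*(-46) + 88) = 0 + (414 + 88) = 0 + 502 = 502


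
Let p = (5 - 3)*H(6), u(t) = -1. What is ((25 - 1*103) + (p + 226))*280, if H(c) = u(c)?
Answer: 40880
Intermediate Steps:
H(c) = -1
p = -2 (p = (5 - 3)*(-1) = 2*(-1) = -2)
((25 - 1*103) + (p + 226))*280 = ((25 - 1*103) + (-2 + 226))*280 = ((25 - 103) + 224)*280 = (-78 + 224)*280 = 146*280 = 40880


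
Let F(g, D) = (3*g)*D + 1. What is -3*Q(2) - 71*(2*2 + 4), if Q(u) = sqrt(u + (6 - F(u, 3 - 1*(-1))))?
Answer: -568 - 3*I*sqrt(17) ≈ -568.0 - 12.369*I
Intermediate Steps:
F(g, D) = 1 + 3*D*g (F(g, D) = 3*D*g + 1 = 1 + 3*D*g)
Q(u) = sqrt(5 - 11*u) (Q(u) = sqrt(u + (6 - (1 + 3*(3 - 1*(-1))*u))) = sqrt(u + (6 - (1 + 3*(3 + 1)*u))) = sqrt(u + (6 - (1 + 3*4*u))) = sqrt(u + (6 - (1 + 12*u))) = sqrt(u + (6 + (-1 - 12*u))) = sqrt(u + (5 - 12*u)) = sqrt(5 - 11*u))
-3*Q(2) - 71*(2*2 + 4) = -3*sqrt(5 - 11*2) - 71*(2*2 + 4) = -3*sqrt(5 - 22) - 71*(4 + 4) = -3*I*sqrt(17) - 71*8 = -3*I*sqrt(17) - 568 = -568 - 3*I*sqrt(17)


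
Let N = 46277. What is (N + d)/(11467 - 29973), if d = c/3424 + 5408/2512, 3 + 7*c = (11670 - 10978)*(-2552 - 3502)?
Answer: -1621398227/650819008 ≈ -2.4913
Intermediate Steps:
c = -4189371/7 (c = -3/7 + ((11670 - 10978)*(-2552 - 3502))/7 = -3/7 + (692*(-6054))/7 = -3/7 + (1/7)*(-4189368) = -3/7 - 4189368/7 = -4189371/7 ≈ -5.9848e+5)
d = -6071309/35168 (d = -4189371/7/3424 + 5408/2512 = -4189371/7*1/3424 + 5408*(1/2512) = -39153/224 + 338/157 = -6071309/35168 ≈ -172.64)
(N + d)/(11467 - 29973) = (46277 - 6071309/35168)/(11467 - 29973) = (1621398227/35168)/(-18506) = (1621398227/35168)*(-1/18506) = -1621398227/650819008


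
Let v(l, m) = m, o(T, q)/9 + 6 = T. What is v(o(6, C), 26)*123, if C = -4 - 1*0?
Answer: 3198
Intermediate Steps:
C = -4 (C = -4 + 0 = -4)
o(T, q) = -54 + 9*T
v(o(6, C), 26)*123 = 26*123 = 3198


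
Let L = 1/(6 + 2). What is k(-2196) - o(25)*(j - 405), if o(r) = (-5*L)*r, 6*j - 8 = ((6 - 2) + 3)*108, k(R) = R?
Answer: -156829/24 ≈ -6534.5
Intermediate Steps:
j = 382/3 (j = 4/3 + (((6 - 2) + 3)*108)/6 = 4/3 + ((4 + 3)*108)/6 = 4/3 + (7*108)/6 = 4/3 + (1/6)*756 = 4/3 + 126 = 382/3 ≈ 127.33)
L = 1/8 ≈ 0.12500
o(r) = -5*r/8 (o(r) = (-5*1/8)*r = -5*r/8)
k(-2196) - o(25)*(j - 405) = -2196 - (-5/8*25)*(382/3 - 405) = -2196 - (-125)*(-833)/(8*3) = -2196 - 1*104125/24 = -2196 - 104125/24 = -156829/24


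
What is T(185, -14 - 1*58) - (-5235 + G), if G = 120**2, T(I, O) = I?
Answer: -8980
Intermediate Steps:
G = 14400
T(185, -14 - 1*58) - (-5235 + G) = 185 - (-5235 + 14400) = 185 - 1*9165 = 185 - 9165 = -8980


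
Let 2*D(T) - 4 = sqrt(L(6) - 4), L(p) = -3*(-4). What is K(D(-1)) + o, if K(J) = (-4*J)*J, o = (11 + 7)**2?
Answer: 300 - 16*sqrt(2) ≈ 277.37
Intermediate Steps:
L(p) = 12
o = 324 (o = 18**2 = 324)
D(T) = 2 + sqrt(2) (D(T) = 2 + sqrt(12 - 4)/2 = 2 + sqrt(8)/2 = 2 + (2*sqrt(2))/2 = 2 + sqrt(2))
K(J) = -4*J**2
K(D(-1)) + o = -4*(2 + sqrt(2))**2 + 324 = 324 - 4*(2 + sqrt(2))**2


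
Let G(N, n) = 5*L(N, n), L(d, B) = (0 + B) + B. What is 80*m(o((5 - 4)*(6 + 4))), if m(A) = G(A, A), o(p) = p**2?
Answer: 80000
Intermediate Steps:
L(d, B) = 2*B (L(d, B) = B + B = 2*B)
G(N, n) = 10*n (G(N, n) = 5*(2*n) = 10*n)
m(A) = 10*A
80*m(o((5 - 4)*(6 + 4))) = 80*(10*((5 - 4)*(6 + 4))**2) = 80*(10*(1*10)**2) = 80*(10*10**2) = 80*(10*100) = 80*1000 = 80000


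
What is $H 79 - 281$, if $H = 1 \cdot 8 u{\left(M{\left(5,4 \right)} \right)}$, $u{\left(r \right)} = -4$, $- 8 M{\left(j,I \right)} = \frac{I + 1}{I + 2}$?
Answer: $-2809$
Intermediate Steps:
$M{\left(j,I \right)} = - \frac{1 + I}{8 \left(2 + I\right)}$ ($M{\left(j,I \right)} = - \frac{\left(I + 1\right) \frac{1}{I + 2}}{8} = - \frac{\left(1 + I\right) \frac{1}{2 + I}}{8} = - \frac{\frac{1}{2 + I} \left(1 + I\right)}{8} = - \frac{1 + I}{8 \left(2 + I\right)}$)
$H = -32$ ($H = 1 \cdot 8 \left(-4\right) = 8 \left(-4\right) = -32$)
$H 79 - 281 = \left(-32\right) 79 - 281 = -2528 - 281 = -2809$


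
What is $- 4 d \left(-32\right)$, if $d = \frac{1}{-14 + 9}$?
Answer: $- \frac{128}{5} \approx -25.6$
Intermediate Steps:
$d = - \frac{1}{5}$ ($d = \frac{1}{-5} = - \frac{1}{5} \approx -0.2$)
$- 4 d \left(-32\right) = \left(-4\right) \left(- \frac{1}{5}\right) \left(-32\right) = \frac{4}{5} \left(-32\right) = - \frac{128}{5}$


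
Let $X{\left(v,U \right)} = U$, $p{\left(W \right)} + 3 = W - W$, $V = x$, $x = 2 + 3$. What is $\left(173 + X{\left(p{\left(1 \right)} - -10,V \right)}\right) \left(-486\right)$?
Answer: $-86508$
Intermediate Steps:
$x = 5$
$V = 5$
$p{\left(W \right)} = -3$ ($p{\left(W \right)} = -3 + \left(W - W\right) = -3 + 0 = -3$)
$\left(173 + X{\left(p{\left(1 \right)} - -10,V \right)}\right) \left(-486\right) = \left(173 + 5\right) \left(-486\right) = 178 \left(-486\right) = -86508$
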